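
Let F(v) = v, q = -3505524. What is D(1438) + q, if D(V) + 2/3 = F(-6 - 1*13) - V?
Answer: -10520945/3 ≈ -3.5070e+6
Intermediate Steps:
D(V) = -59/3 - V (D(V) = -⅔ + ((-6 - 1*13) - V) = -⅔ + ((-6 - 13) - V) = -⅔ + (-19 - V) = -59/3 - V)
D(1438) + q = (-59/3 - 1*1438) - 3505524 = (-59/3 - 1438) - 3505524 = -4373/3 - 3505524 = -10520945/3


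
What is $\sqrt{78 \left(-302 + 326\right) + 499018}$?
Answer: $\sqrt{500890} \approx 707.74$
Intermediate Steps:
$\sqrt{78 \left(-302 + 326\right) + 499018} = \sqrt{78 \cdot 24 + 499018} = \sqrt{1872 + 499018} = \sqrt{500890}$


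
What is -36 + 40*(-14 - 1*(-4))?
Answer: -436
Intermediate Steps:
-36 + 40*(-14 - 1*(-4)) = -36 + 40*(-14 + 4) = -36 + 40*(-10) = -36 - 400 = -436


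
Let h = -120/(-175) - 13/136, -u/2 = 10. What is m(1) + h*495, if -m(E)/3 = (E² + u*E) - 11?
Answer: 363771/952 ≈ 382.11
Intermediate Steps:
u = -20 (u = -2*10 = -20)
m(E) = 33 - 3*E² + 60*E (m(E) = -3*((E² - 20*E) - 11) = -3*(-11 + E² - 20*E) = 33 - 3*E² + 60*E)
h = 2809/4760 (h = -120*(-1/175) - 13*1/136 = 24/35 - 13/136 = 2809/4760 ≈ 0.59013)
m(1) + h*495 = (33 - 3*1² + 60*1) + (2809/4760)*495 = (33 - 3*1 + 60) + 278091/952 = (33 - 3 + 60) + 278091/952 = 90 + 278091/952 = 363771/952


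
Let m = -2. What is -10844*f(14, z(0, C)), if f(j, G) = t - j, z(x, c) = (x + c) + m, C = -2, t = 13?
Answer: 10844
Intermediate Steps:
z(x, c) = -2 + c + x (z(x, c) = (x + c) - 2 = (c + x) - 2 = -2 + c + x)
f(j, G) = 13 - j
-10844*f(14, z(0, C)) = -10844*(13 - 1*14) = -10844*(13 - 14) = -10844*(-1) = 10844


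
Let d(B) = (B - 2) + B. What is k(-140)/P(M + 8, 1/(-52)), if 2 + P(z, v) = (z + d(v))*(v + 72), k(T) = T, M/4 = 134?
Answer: -189280/52739909 ≈ -0.0035889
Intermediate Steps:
M = 536 (M = 4*134 = 536)
d(B) = -2 + 2*B (d(B) = (-2 + B) + B = -2 + 2*B)
P(z, v) = -2 + (72 + v)*(-2 + z + 2*v) (P(z, v) = -2 + (z + (-2 + 2*v))*(v + 72) = -2 + (-2 + z + 2*v)*(72 + v) = -2 + (72 + v)*(-2 + z + 2*v))
k(-140)/P(M + 8, 1/(-52)) = -140/(-146 + 2*(1/(-52))² + 72*(536 + 8) + 142/(-52) + (536 + 8)/(-52)) = -140/(-146 + 2*(-1/52)² + 72*544 + 142*(-1/52) - 1/52*544) = -140/(-146 + 2*(1/2704) + 39168 - 71/26 - 136/13) = -140/(-146 + 1/1352 + 39168 - 71/26 - 136/13) = -140/52739909/1352 = -140*1352/52739909 = -189280/52739909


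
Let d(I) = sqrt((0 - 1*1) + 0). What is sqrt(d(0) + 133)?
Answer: sqrt(133 + I) ≈ 11.533 + 0.04335*I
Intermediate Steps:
d(I) = I (d(I) = sqrt((0 - 1) + 0) = sqrt(-1 + 0) = sqrt(-1) = I)
sqrt(d(0) + 133) = sqrt(I + 133) = sqrt(133 + I)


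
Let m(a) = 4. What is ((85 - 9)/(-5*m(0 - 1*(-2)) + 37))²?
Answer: 5776/289 ≈ 19.986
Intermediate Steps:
((85 - 9)/(-5*m(0 - 1*(-2)) + 37))² = ((85 - 9)/(-5*4 + 37))² = (76/(-20 + 37))² = (76/17)² = 5776/289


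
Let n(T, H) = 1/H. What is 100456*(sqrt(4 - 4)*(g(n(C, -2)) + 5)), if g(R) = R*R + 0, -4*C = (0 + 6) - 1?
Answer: 0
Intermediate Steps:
C = -5/4 (C = -((0 + 6) - 1)/4 = -(6 - 1)/4 = -1/4*5 = -5/4 ≈ -1.2500)
g(R) = R**2 (g(R) = R**2 + 0 = R**2)
100456*(sqrt(4 - 4)*(g(n(C, -2)) + 5)) = 100456*(sqrt(4 - 4)*((1/(-2))**2 + 5)) = 100456*(sqrt(0)*((-1/2)**2 + 5)) = 100456*(0*(1/4 + 5)) = 100456*(0*(21/4)) = 100456*0 = 0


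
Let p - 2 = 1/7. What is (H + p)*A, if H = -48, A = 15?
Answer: -4815/7 ≈ -687.86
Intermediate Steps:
p = 15/7 (p = 2 + 1/7 = 15/7 ≈ 2.1429)
(H + p)*A = (-48 + 15/7)*15 = -321/7*15 = -4815/7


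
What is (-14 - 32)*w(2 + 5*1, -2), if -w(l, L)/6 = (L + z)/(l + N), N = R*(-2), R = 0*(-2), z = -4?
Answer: -1656/7 ≈ -236.57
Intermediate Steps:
R = 0
N = 0 (N = 0*(-2) = 0)
w(l, L) = -6*(-4 + L)/l (w(l, L) = -6*(L - 4)/(l + 0) = -6*(-4 + L)/l)
(-14 - 32)*w(2 + 5*1, -2) = (-14 - 32)*(6*(4 - 1*(-2))/(2 + 5*1)) = -276*(4 + 2)/(2 + 5) = -276*6/7 = -46*36/7 = -1656/7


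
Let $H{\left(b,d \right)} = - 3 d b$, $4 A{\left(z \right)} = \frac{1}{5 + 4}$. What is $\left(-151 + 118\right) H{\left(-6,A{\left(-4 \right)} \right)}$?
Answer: $- \frac{33}{2} \approx -16.5$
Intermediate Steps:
$A{\left(z \right)} = \frac{1}{36}$ ($A{\left(z \right)} = \frac{1}{4 \left(5 + 4\right)} = \frac{1}{4 \cdot 9} = \frac{1}{4} \cdot \frac{1}{9} = \frac{1}{36}$)
$H{\left(b,d \right)} = - 3 b d$
$\left(-151 + 118\right) H{\left(-6,A{\left(-4 \right)} \right)} = \left(-151 + 118\right) \left(\left(-3\right) \left(-6\right) \frac{1}{36}\right) = \left(-33\right) \frac{1}{2} = - \frac{33}{2}$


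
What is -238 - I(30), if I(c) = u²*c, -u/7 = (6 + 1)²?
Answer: -3529708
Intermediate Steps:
u = -343 (u = -7*(6 + 1)² = -7*7² = -7*49 = -343)
I(c) = 117649*c (I(c) = (-343)²*c = 117649*c)
-238 - I(30) = -238 - 117649*30 = -238 - 1*3529470 = -238 - 3529470 = -3529708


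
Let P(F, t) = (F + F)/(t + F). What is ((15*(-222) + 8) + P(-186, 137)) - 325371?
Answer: -16105585/49 ≈ -3.2869e+5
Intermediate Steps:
P(F, t) = 2*F/(F + t) (P(F, t) = (2*F)/(F + t) = 2*F/(F + t))
((15*(-222) + 8) + P(-186, 137)) - 325371 = ((15*(-222) + 8) + 2*(-186)/(-186 + 137)) - 325371 = ((-3330 + 8) + 2*(-186)/(-49)) - 325371 = (-3322 + 2*(-186)*(-1/49)) - 325371 = (-3322 + 372/49) - 325371 = -162406/49 - 325371 = -16105585/49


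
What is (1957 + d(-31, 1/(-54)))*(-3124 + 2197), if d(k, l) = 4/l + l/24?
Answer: -232402505/144 ≈ -1.6139e+6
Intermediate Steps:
d(k, l) = 4/l + l/24 (d(k, l) = 4/l + l*(1/24) = 4/l + l/24)
(1957 + d(-31, 1/(-54)))*(-3124 + 2197) = (1957 + (4/(1/(-54)) + (1/24)/(-54)))*(-3124 + 2197) = (1957 + (4/(-1/54) + (1/24)*(-1/54)))*(-927) = (1957 + (4*(-54) - 1/1296))*(-927) = (1957 + (-216 - 1/1296))*(-927) = (1957 - 279937/1296)*(-927) = (2256335/1296)*(-927) = -232402505/144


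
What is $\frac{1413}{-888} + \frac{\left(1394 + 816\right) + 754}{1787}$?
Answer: $\frac{35667}{528952} \approx 0.06743$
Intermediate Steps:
$\frac{1413}{-888} + \frac{\left(1394 + 816\right) + 754}{1787} = 1413 \left(- \frac{1}{888}\right) + \left(2210 + 754\right) \frac{1}{1787} = - \frac{471}{296} + 2964 \cdot \frac{1}{1787} = - \frac{471}{296} + \frac{2964}{1787} = \frac{35667}{528952}$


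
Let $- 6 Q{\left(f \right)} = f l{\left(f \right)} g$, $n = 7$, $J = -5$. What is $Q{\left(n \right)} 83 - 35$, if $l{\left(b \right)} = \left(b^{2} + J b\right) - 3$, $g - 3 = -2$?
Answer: $- \frac{6601}{6} \approx -1100.2$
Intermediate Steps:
$g = 1$ ($g = 3 - 2 = 1$)
$l{\left(b \right)} = -3 + b^{2} - 5 b$ ($l{\left(b \right)} = \left(b^{2} - 5 b\right) - 3 = -3 + b^{2} - 5 b$)
$Q{\left(f \right)} = - \frac{f \left(-3 + f^{2} - 5 f\right)}{6}$ ($Q{\left(f \right)} = - \frac{f \left(-3 + f^{2} - 5 f\right) 1}{6} = - \frac{f \left(-3 + f^{2} - 5 f\right)}{6}$)
$Q{\left(n \right)} 83 - 35 = \frac{1}{6} \cdot 7 \left(3 - 7^{2} + 5 \cdot 7\right) 83 - 35 = \frac{1}{6} \cdot 7 \left(3 - 49 + 35\right) 83 - 35 = \frac{1}{6} \cdot 7 \left(-11\right) 83 - 35 = \left(- \frac{77}{6}\right) 83 - 35 = - \frac{6391}{6} - 35 = - \frac{6601}{6}$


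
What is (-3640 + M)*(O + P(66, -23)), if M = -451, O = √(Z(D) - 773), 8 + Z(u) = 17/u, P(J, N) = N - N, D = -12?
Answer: -4091*I*√28167/6 ≈ -1.1443e+5*I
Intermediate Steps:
P(J, N) = 0
Z(u) = -8 + 17/u
O = I*√28167/6 (O = √((-8 + 17/(-12)) - 773) = √((-8 + 17*(-1/12)) - 773) = √((-8 - 17/12) - 773) = √(-113/12 - 773) = √(-9389/12) = I*√28167/6 ≈ 27.972*I)
(-3640 + M)*(O + P(66, -23)) = (-3640 - 451)*(I*√28167/6 + 0) = -4091*I*√28167/6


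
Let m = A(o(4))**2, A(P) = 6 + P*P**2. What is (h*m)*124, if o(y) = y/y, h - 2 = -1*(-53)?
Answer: 334180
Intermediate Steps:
h = 55 (h = 2 - 1*(-53) = 2 + 53 = 55)
o(y) = 1
A(P) = 6 + P**3
m = 49 (m = (6 + 1**3)**2 = (6 + 1)**2 = 7**2 = 49)
(h*m)*124 = (55*49)*124 = 2695*124 = 334180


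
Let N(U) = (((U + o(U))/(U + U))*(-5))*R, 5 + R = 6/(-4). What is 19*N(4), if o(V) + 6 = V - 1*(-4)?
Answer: 3705/8 ≈ 463.13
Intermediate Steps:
o(V) = -2 + V (o(V) = -6 + (V - 1*(-4)) = -6 + (V + 4) = -6 + (4 + V) = -2 + V)
R = -13/2 (R = -5 + 6/(-4) = -5 + 6*(-¼) = -5 - 3/2 = -13/2 ≈ -6.5000)
N(U) = 65*(-2 + 2*U)/(4*U) (N(U) = (((U + (-2 + U))/(U + U))*(-5))*(-13/2) = (((-2 + 2*U)/((2*U)))*(-5))*(-13/2) = (((-2 + 2*U)*(1/(2*U)))*(-5))*(-13/2) = (((-2 + 2*U)/(2*U))*(-5))*(-13/2) = -5*(-2 + 2*U)/(2*U)*(-13/2) = 65*(-2 + 2*U)/(4*U))
19*N(4) = 19*((65/2)*(-1 + 4)/4) = 19*((65/2)*(¼)*3) = 19*(195/8) = 3705/8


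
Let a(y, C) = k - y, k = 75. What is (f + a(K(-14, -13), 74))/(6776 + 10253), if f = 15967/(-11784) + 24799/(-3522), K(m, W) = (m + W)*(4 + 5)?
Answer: 2141594279/117793135032 ≈ 0.018181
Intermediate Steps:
K(m, W) = 9*W + 9*m (K(m, W) = (W + m)*9 = 9*W + 9*m)
a(y, C) = 75 - y
f = -58077865/6917208 (f = 15967*(-1/11784) + 24799*(-1/3522) = -15967/11784 - 24799/3522 = -58077865/6917208 ≈ -8.3961)
(f + a(K(-14, -13), 74))/(6776 + 10253) = (-58077865/6917208 + (75 - (9*(-13) + 9*(-14))))/(6776 + 10253) = (-58077865/6917208 + (75 - (-117 - 126)))/17029 = (-58077865/6917208 + (75 - 1*(-243)))*(1/17029) = (-58077865/6917208 + (75 + 243))*(1/17029) = (-58077865/6917208 + 318)*(1/17029) = (2141594279/6917208)*(1/17029) = 2141594279/117793135032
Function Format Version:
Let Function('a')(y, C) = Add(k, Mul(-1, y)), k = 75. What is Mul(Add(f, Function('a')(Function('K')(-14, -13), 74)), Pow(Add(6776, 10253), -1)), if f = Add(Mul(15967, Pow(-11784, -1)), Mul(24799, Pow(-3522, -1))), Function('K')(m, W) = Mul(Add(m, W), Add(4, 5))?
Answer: Rational(2141594279, 117793135032) ≈ 0.018181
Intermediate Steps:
Function('K')(m, W) = Add(Mul(9, W), Mul(9, m)) (Function('K')(m, W) = Mul(Add(W, m), 9) = Add(Mul(9, W), Mul(9, m)))
Function('a')(y, C) = Add(75, Mul(-1, y))
f = Rational(-58077865, 6917208) (f = Add(Mul(15967, Rational(-1, 11784)), Mul(24799, Rational(-1, 3522))) = Add(Rational(-15967, 11784), Rational(-24799, 3522)) = Rational(-58077865, 6917208) ≈ -8.3961)
Mul(Add(f, Function('a')(Function('K')(-14, -13), 74)), Pow(Add(6776, 10253), -1)) = Mul(Add(Rational(-58077865, 6917208), Add(75, Mul(-1, Add(Mul(9, -13), Mul(9, -14))))), Pow(Add(6776, 10253), -1)) = Mul(Add(Rational(-58077865, 6917208), Add(75, Mul(-1, Add(-117, -126)))), Pow(17029, -1)) = Mul(Add(Rational(-58077865, 6917208), Add(75, Mul(-1, -243))), Rational(1, 17029)) = Mul(Add(Rational(-58077865, 6917208), Add(75, 243)), Rational(1, 17029)) = Mul(Add(Rational(-58077865, 6917208), 318), Rational(1, 17029)) = Mul(Rational(2141594279, 6917208), Rational(1, 17029)) = Rational(2141594279, 117793135032)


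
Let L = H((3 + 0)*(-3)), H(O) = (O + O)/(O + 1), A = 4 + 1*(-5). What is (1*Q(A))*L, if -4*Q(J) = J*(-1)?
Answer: -9/16 ≈ -0.56250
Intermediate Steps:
A = -1 (A = 4 - 5 = -1)
Q(J) = J/4 (Q(J) = -J*(-1)/4 = -(-1)*J/4 = J/4)
H(O) = 2*O/(1 + O) (H(O) = (2*O)/(1 + O) = 2*O/(1 + O))
L = 9/4 (L = 2*((3 + 0)*(-3))/(1 + (3 + 0)*(-3)) = 2*(3*(-3))/(1 + 3*(-3)) = 2*(-9)/(1 - 9) = 2*(-9)/(-8) = 2*(-9)*(-⅛) = 9/4 ≈ 2.2500)
(1*Q(A))*L = (1*((¼)*(-1)))*(9/4) = (1*(-¼))*(9/4) = -¼*9/4 = -9/16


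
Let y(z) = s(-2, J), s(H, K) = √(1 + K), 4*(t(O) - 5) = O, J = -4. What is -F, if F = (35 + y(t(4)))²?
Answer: -(35 + I*√3)² ≈ -1222.0 - 121.24*I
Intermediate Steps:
t(O) = 5 + O/4
y(z) = I*√3 (y(z) = √(1 - 4) = √(-3) = I*√3)
F = (35 + I*√3)² ≈ 1222.0 + 121.24*I
-F = -(35 + I*√3)²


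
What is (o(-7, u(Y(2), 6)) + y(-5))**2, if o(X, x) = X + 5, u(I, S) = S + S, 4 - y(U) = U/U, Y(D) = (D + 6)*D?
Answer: 1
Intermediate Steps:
Y(D) = D*(6 + D) (Y(D) = (6 + D)*D = D*(6 + D))
y(U) = 3 (y(U) = 4 - U/U = 4 - 1*1 = 4 - 1 = 3)
u(I, S) = 2*S
o(X, x) = 5 + X
(o(-7, u(Y(2), 6)) + y(-5))**2 = ((5 - 7) + 3)**2 = (-2 + 3)**2 = 1**2 = 1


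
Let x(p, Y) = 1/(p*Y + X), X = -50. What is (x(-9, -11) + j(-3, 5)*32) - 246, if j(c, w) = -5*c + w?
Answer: 19307/49 ≈ 394.02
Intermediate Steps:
x(p, Y) = 1/(-50 + Y*p) (x(p, Y) = 1/(p*Y - 50) = 1/(Y*p - 50) = 1/(-50 + Y*p))
j(c, w) = w - 5*c
(x(-9, -11) + j(-3, 5)*32) - 246 = (1/(-50 - 11*(-9)) + (5 - 5*(-3))*32) - 246 = (1/(-50 + 99) + (5 + 15)*32) - 246 = (1/49 + 20*32) - 246 = (1/49 + 640) - 246 = 31361/49 - 246 = 19307/49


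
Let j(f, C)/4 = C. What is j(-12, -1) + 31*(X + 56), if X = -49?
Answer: 213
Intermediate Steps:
j(f, C) = 4*C
j(-12, -1) + 31*(X + 56) = 4*(-1) + 31*(-49 + 56) = -4 + 31*7 = -4 + 217 = 213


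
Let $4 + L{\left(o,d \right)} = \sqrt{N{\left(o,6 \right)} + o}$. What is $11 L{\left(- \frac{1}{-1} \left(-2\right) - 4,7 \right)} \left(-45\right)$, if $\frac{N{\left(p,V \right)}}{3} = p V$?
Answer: $1980 - 495 i \sqrt{114} \approx 1980.0 - 5285.2 i$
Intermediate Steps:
$N{\left(p,V \right)} = 3 V p$ ($N{\left(p,V \right)} = 3 p V = 3 V p$)
$L{\left(o,d \right)} = -4 + \sqrt{19} \sqrt{o}$ ($L{\left(o,d \right)} = -4 + \sqrt{3 \cdot 6 o + o} = -4 + \sqrt{18 o + o} = -4 + \sqrt{19 o} = -4 + \sqrt{19} \sqrt{o}$)
$11 L{\left(- \frac{1}{-1} \left(-2\right) - 4,7 \right)} \left(-45\right) = 11 \left(-4 + \sqrt{19} \sqrt{- \frac{1}{-1} \left(-2\right) - 4}\right) \left(-45\right) = 11 \left(-4 + \sqrt{19} \sqrt{\left(-1\right) \left(-1\right) \left(-2\right) - 4}\right) \left(-45\right) = 11 \left(-4 + \sqrt{19} \sqrt{1 \left(-2\right) - 4}\right) \left(-45\right) = 11 \left(-4 + \sqrt{19} \sqrt{-2 - 4}\right) \left(-45\right) = 11 \left(-4 + \sqrt{19} \sqrt{-6}\right) \left(-45\right) = 11 \left(-4 + \sqrt{19} i \sqrt{6}\right) \left(-45\right) = 11 \left(-4 + i \sqrt{114}\right) \left(-45\right) = \left(-44 + 11 i \sqrt{114}\right) \left(-45\right) = 1980 - 495 i \sqrt{114}$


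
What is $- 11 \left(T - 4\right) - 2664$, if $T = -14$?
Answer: $-2466$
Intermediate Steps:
$- 11 \left(T - 4\right) - 2664 = - 11 \left(-14 - 4\right) - 2664 = \left(-11\right) \left(-18\right) - 2664 = 198 - 2664 = -2466$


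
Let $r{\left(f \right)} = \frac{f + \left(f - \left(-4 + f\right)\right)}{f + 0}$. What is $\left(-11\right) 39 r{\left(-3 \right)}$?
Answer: $143$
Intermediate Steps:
$r{\left(f \right)} = \frac{4 + f}{f}$ ($r{\left(f \right)} = \frac{f + 4}{f} = \frac{4 + f}{f}$)
$\left(-11\right) 39 r{\left(-3 \right)} = \left(-11\right) 39 \frac{4 - 3}{-3} = - 429 \left(\left(- \frac{1}{3}\right) 1\right) = \left(-429\right) \left(- \frac{1}{3}\right) = 143$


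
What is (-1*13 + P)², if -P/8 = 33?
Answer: 76729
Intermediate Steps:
P = -264 (P = -8*33 = -264)
(-1*13 + P)² = (-1*13 - 264)² = (-13 - 264)² = (-277)² = 76729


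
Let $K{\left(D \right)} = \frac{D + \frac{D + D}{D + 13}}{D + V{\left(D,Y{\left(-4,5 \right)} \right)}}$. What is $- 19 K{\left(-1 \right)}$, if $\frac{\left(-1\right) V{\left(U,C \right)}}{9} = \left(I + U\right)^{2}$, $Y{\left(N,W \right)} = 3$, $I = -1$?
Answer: $- \frac{133}{222} \approx -0.5991$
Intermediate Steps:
$V{\left(U,C \right)} = - 9 \left(-1 + U\right)^{2}$
$K{\left(D \right)} = \frac{D + \frac{2 D}{13 + D}}{D - 9 \left(-1 + D\right)^{2}}$ ($K{\left(D \right)} = \frac{D + \frac{D + D}{D + 13}}{D - 9 \left(-1 + D\right)^{2}} = \frac{D + \frac{2 D}{13 + D}}{D - 9 \left(-1 + D\right)^{2}}$)
$- 19 K{\left(-1 \right)} = - 19 \left(- \frac{-15 - -1}{117 - -238 + 9 \left(-1\right)^{3} + 98 \left(-1\right)^{2}}\right) = - 19 \left(- \frac{-15 + 1}{117 + 238 + 9 \left(-1\right) + 98 \cdot 1}\right) = - 19 \left(\left(-1\right) \frac{1}{117 + 238 - 9 + 98} \left(-14\right)\right) = - 19 \left(\left(-1\right) \frac{1}{444} \left(-14\right)\right) = \left(-19\right) \frac{7}{222} = - \frac{133}{222}$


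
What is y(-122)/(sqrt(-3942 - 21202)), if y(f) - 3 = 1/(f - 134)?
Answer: -767*I*sqrt(6286)/3218432 ≈ -0.018895*I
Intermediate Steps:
y(f) = 3 + 1/(-134 + f) (y(f) = 3 + 1/(f - 134) = 3 + 1/(-134 + f))
y(-122)/(sqrt(-3942 - 21202)) = ((-401 + 3*(-122))/(-134 - 122))/(sqrt(-3942 - 21202)) = ((-401 - 366)/(-256))/(sqrt(-25144)) = (-1/256*(-767))/((2*I*sqrt(6286))) = 767*(-I*sqrt(6286)/12572)/256 = -767*I*sqrt(6286)/3218432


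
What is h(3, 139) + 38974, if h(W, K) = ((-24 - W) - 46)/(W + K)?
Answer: 5534235/142 ≈ 38974.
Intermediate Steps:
h(W, K) = (-70 - W)/(K + W)
h(3, 139) + 38974 = (-70 - 1*3)/(139 + 3) + 38974 = (-70 - 3)/142 + 38974 = (1/142)*(-73) + 38974 = -73/142 + 38974 = 5534235/142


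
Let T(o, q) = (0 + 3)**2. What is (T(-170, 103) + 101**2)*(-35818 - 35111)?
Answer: -724185090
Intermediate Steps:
T(o, q) = 9 (T(o, q) = 3**2 = 9)
(T(-170, 103) + 101**2)*(-35818 - 35111) = (9 + 101**2)*(-35818 - 35111) = (9 + 10201)*(-70929) = 10210*(-70929) = -724185090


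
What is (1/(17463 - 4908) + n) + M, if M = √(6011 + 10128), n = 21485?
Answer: 269744176/12555 + √16139 ≈ 21612.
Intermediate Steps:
M = √16139 ≈ 127.04
(1/(17463 - 4908) + n) + M = (1/(17463 - 4908) + 21485) + √16139 = (1/12555 + 21485) + √16139 = 269744176/12555 + √16139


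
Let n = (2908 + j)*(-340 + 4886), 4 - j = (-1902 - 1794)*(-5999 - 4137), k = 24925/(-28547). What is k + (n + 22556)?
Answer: -4861324972325321/28547 ≈ -1.7029e+11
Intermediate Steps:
k = -24925/28547 (k = 24925*(-1/28547) = -24925/28547 ≈ -0.87312)
j = -37462652 (j = 4 - (-1902 - 1794)*(-5999 - 4137) = 4 - (-3696)*(-10136) = 4 - 1*37462656 = 4 - 37462656 = -37462652)
n = -170291996224 (n = (2908 - 37462652)*(-340 + 4886) = -37459744*4546 = -170291996224)
k + (n + 22556) = -24925/28547 + (-170291996224 + 22556) = -24925/28547 - 170291973668 = -4861324972325321/28547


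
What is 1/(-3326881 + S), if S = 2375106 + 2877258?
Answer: 1/1925483 ≈ 5.1935e-7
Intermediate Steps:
S = 5252364
1/(-3326881 + S) = 1/(-3326881 + 5252364) = 1/1925483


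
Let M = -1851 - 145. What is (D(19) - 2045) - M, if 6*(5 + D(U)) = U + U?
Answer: -143/3 ≈ -47.667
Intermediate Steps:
D(U) = -5 + U/3 (D(U) = -5 + (U + U)/6 = -5 + (2*U)/6 = -5 + U/3)
M = -1996
(D(19) - 2045) - M = ((-5 + (⅓)*19) - 2045) - 1*(-1996) = ((-5 + 19/3) - 2045) + 1996 = (4/3 - 2045) + 1996 = -6131/3 + 1996 = -143/3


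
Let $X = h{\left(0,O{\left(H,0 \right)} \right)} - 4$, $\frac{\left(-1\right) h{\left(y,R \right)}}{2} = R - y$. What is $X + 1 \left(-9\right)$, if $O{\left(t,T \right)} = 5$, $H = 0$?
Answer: $-23$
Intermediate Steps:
$h{\left(y,R \right)} = - 2 R + 2 y$ ($h{\left(y,R \right)} = - 2 \left(R - y\right) = - 2 R + 2 y$)
$X = -14$ ($X = \left(\left(-2\right) 5 + 2 \cdot 0\right) - 4 = \left(-10 + 0\right) - 4 = -10 - 4 = -14$)
$X + 1 \left(-9\right) = -14 + 1 \left(-9\right) = -14 - 9 = -23$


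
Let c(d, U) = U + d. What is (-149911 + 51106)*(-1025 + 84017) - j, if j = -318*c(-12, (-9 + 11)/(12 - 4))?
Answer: -16400056593/2 ≈ -8.2000e+9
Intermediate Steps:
j = 7473/2 (j = -318*((-9 + 11)/(12 - 4) - 12) = -318*(2/8 - 12) = -318*(2*(1/8) - 12) = -318*(1/4 - 12) = -318*(-47/4) = 7473/2 ≈ 3736.5)
(-149911 + 51106)*(-1025 + 84017) - j = (-149911 + 51106)*(-1025 + 84017) - 1*7473/2 = -98805*82992 - 7473/2 = -8200024560 - 7473/2 = -16400056593/2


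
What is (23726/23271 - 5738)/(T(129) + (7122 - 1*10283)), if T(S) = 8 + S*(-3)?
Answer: 33376318/20594835 ≈ 1.6206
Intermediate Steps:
T(S) = 8 - 3*S
(23726/23271 - 5738)/(T(129) + (7122 - 1*10283)) = (23726/23271 - 5738)/((8 - 3*129) + (7122 - 1*10283)) = (23726*(1/23271) - 5738)/((8 - 387) + (7122 - 10283)) = (23726/23271 - 5738)/(-379 - 3161) = -133505272/23271/(-3540) = -133505272/23271*(-1/3540) = 33376318/20594835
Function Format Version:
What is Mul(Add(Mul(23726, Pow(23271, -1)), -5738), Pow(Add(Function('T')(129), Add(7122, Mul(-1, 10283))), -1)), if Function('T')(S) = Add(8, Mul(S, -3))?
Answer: Rational(33376318, 20594835) ≈ 1.6206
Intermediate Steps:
Function('T')(S) = Add(8, Mul(-3, S))
Mul(Add(Mul(23726, Pow(23271, -1)), -5738), Pow(Add(Function('T')(129), Add(7122, Mul(-1, 10283))), -1)) = Mul(Add(Mul(23726, Pow(23271, -1)), -5738), Pow(Add(Add(8, Mul(-3, 129)), Add(7122, Mul(-1, 10283))), -1)) = Mul(Add(Mul(23726, Rational(1, 23271)), -5738), Pow(Add(Add(8, -387), Add(7122, -10283)), -1)) = Mul(Add(Rational(23726, 23271), -5738), Pow(Add(-379, -3161), -1)) = Mul(Rational(-133505272, 23271), Pow(-3540, -1)) = Mul(Rational(-133505272, 23271), Rational(-1, 3540)) = Rational(33376318, 20594835)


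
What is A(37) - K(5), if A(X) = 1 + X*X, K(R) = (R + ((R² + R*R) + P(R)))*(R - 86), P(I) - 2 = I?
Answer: 6392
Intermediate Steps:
P(I) = 2 + I
K(R) = (-86 + R)*(2 + 2*R + 2*R²) (K(R) = (R + ((R² + R*R) + (2 + R)))*(R - 86) = (R + ((R² + R²) + (2 + R)))*(-86 + R) = (R + (2*R² + (2 + R)))*(-86 + R) = (R + (2 + R + 2*R²))*(-86 + R) = (2 + 2*R + 2*R²)*(-86 + R) = (-86 + R)*(2 + 2*R + 2*R²))
A(X) = 1 + X²
A(37) - K(5) = (1 + 37²) - (-172 - 170*5 - 170*5² + 2*5³) = (1 + 1369) - (-172 - 850 - 170*25 + 2*125) = 1370 - (-172 - 850 - 4250 + 250) = 1370 - 1*(-5022) = 1370 + 5022 = 6392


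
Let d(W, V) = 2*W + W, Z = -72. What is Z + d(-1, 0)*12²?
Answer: -504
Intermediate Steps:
d(W, V) = 3*W
Z + d(-1, 0)*12² = -72 + (3*(-1))*12² = -72 - 3*144 = -72 - 432 = -504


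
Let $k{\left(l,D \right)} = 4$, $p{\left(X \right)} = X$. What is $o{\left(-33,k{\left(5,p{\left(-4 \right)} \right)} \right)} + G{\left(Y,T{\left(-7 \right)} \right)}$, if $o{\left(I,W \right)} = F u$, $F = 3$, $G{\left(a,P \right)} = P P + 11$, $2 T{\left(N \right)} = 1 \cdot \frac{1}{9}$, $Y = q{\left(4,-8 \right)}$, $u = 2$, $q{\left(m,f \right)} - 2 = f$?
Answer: $\frac{5509}{324} \approx 17.003$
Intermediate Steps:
$q{\left(m,f \right)} = 2 + f$
$Y = -6$ ($Y = 2 - 8 = -6$)
$T{\left(N \right)} = \frac{1}{18}$ ($T{\left(N \right)} = \frac{1 \cdot \frac{1}{9}}{2} = \frac{1}{2} \cdot \frac{1}{9} = \frac{1}{18}$)
$G{\left(a,P \right)} = 11 + P^{2}$ ($G{\left(a,P \right)} = P^{2} + 11 = 11 + P^{2}$)
$o{\left(I,W \right)} = 6$ ($o{\left(I,W \right)} = 3 \cdot 2 = 6$)
$o{\left(-33,k{\left(5,p{\left(-4 \right)} \right)} \right)} + G{\left(Y,T{\left(-7 \right)} \right)} = 6 + \left(11 + \left(\frac{1}{18}\right)^{2}\right) = 6 + \left(11 + \frac{1}{324}\right) = 6 + \frac{3565}{324} = \frac{5509}{324}$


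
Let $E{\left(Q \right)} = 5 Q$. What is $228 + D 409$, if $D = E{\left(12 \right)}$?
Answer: $24768$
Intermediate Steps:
$D = 60$ ($D = 5 \cdot 12 = 60$)
$228 + D 409 = 228 + 60 \cdot 409 = 228 + 24540 = 24768$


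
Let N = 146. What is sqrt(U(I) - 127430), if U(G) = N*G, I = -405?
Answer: 8*I*sqrt(2915) ≈ 431.93*I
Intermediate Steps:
U(G) = 146*G
sqrt(U(I) - 127430) = sqrt(146*(-405) - 127430) = sqrt(-59130 - 127430) = sqrt(-186560) = 8*I*sqrt(2915)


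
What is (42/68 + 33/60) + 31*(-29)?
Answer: -305263/340 ≈ -897.83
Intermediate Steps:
(42/68 + 33/60) + 31*(-29) = (42*(1/68) + 33*(1/60)) - 899 = (21/34 + 11/20) - 899 = 397/340 - 899 = -305263/340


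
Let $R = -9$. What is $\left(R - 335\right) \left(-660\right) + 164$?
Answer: $227204$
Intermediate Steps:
$\left(R - 335\right) \left(-660\right) + 164 = \left(-9 - 335\right) \left(-660\right) + 164 = \left(-344\right) \left(-660\right) + 164 = 227040 + 164 = 227204$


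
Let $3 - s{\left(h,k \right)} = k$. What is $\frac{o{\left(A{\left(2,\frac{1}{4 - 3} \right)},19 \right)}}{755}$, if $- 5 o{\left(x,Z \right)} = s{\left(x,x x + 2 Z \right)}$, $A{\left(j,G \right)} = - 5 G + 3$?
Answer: $\frac{39}{3775} \approx 0.010331$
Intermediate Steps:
$s{\left(h,k \right)} = 3 - k$
$A{\left(j,G \right)} = 3 - 5 G$
$o{\left(x,Z \right)} = - \frac{3}{5} + \frac{x^{2}}{5} + \frac{2 Z}{5}$ ($o{\left(x,Z \right)} = - \frac{3 - \left(x x + 2 Z\right)}{5} = - \frac{3 - \left(x^{2} + 2 Z\right)}{5} = - \frac{3 - x^{2} - 2 Z}{5} = - \frac{3}{5} + \frac{x^{2}}{5} + \frac{2 Z}{5}$)
$\frac{o{\left(A{\left(2,\frac{1}{4 - 3} \right)},19 \right)}}{755} = \frac{- \frac{3}{5} + \frac{\left(3 - \frac{5}{4 - 3}\right)^{2}}{5} + \frac{2}{5} \cdot 19}{755} = \left(- \frac{3}{5} + \frac{\left(3 - \frac{5}{1}\right)^{2}}{5} + \frac{38}{5}\right) \frac{1}{755} = \left(- \frac{3}{5} + \frac{\left(3 - 5\right)^{2}}{5} + \frac{38}{5}\right) \frac{1}{755} = \left(- \frac{3}{5} + \frac{\left(-2\right)^{2}}{5} + \frac{38}{5}\right) \frac{1}{755} = \left(- \frac{3}{5} + \frac{1}{5} \cdot 4 + \frac{38}{5}\right) \frac{1}{755} = \left(- \frac{3}{5} + \frac{4}{5} + \frac{38}{5}\right) \frac{1}{755} = \frac{39}{5} \cdot \frac{1}{755} = \frac{39}{3775}$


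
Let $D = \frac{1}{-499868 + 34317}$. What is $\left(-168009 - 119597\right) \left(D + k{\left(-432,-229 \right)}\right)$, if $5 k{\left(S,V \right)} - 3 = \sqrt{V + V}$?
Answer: $- \frac{401684344688}{2327755} - \frac{287606 i \sqrt{458}}{5} \approx -1.7256 \cdot 10^{5} - 1.231 \cdot 10^{6} i$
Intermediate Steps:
$k{\left(S,V \right)} = \frac{3}{5} + \frac{\sqrt{2} \sqrt{V}}{5}$ ($k{\left(S,V \right)} = \frac{3}{5} + \frac{\sqrt{V + V}}{5} = \frac{3}{5} + \frac{\sqrt{2 V}}{5} = \frac{3}{5} + \frac{\sqrt{2} \sqrt{V}}{5}$)
$D = - \frac{1}{465551}$ ($D = \frac{1}{-465551} = - \frac{1}{465551} \approx -2.148 \cdot 10^{-6}$)
$\left(-168009 - 119597\right) \left(D + k{\left(-432,-229 \right)}\right) = \left(-168009 - 119597\right) \left(- \frac{1}{465551} + \left(\frac{3}{5} + \frac{\sqrt{2} \sqrt{-229}}{5}\right)\right) = - 287606 \left(- \frac{1}{465551} + \left(\frac{3}{5} + \frac{\sqrt{2} i \sqrt{229}}{5}\right)\right) = - 287606 \left(- \frac{1}{465551} + \left(\frac{3}{5} + \frac{i \sqrt{458}}{5}\right)\right) = - 287606 \left(\frac{1396648}{2327755} + \frac{i \sqrt{458}}{5}\right) = - \frac{401684344688}{2327755} - \frac{287606 i \sqrt{458}}{5}$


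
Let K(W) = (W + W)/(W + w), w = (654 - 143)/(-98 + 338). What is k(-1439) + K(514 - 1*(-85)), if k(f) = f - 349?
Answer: -257669028/144271 ≈ -1786.0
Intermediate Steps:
w = 511/240 ≈ 2.1292
K(W) = 2*W/(511/240 + W) (K(W) = (W + W)/(W + 511/240) = (2*W)/(511/240 + W) = 2*W/(511/240 + W))
k(f) = -349 + f
k(-1439) + K(514 - 1*(-85)) = (-349 - 1439) + 480*(514 - 1*(-85))/(511 + 240*(514 - 1*(-85))) = -1788 + 480*(514 + 85)/(511 + 240*(514 + 85)) = -1788 + 480*599/(511 + 240*599) = -1788 + 480*599/(511 + 143760) = -1788 + 480*599/144271 = -1788 + 480*599*(1/144271) = -1788 + 287520/144271 = -257669028/144271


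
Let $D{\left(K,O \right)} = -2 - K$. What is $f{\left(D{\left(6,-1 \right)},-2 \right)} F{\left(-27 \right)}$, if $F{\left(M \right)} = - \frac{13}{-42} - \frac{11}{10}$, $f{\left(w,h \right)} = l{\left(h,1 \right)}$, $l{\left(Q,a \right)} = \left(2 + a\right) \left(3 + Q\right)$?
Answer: $- \frac{83}{35} \approx -2.3714$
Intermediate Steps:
$f{\left(w,h \right)} = 9 + 3 h$ ($f{\left(w,h \right)} = 6 + 2 h + 3 \cdot 1 + h 1 = 6 + 2 h + 3 + h = 9 + 3 h$)
$F{\left(M \right)} = - \frac{83}{105}$ ($F{\left(M \right)} = \left(-13\right) \left(- \frac{1}{42}\right) - \frac{11}{10} = \frac{13}{42} - \frac{11}{10} = - \frac{83}{105}$)
$f{\left(D{\left(6,-1 \right)},-2 \right)} F{\left(-27 \right)} = \left(9 + 3 \left(-2\right)\right) \left(- \frac{83}{105}\right) = \left(9 - 6\right) \left(- \frac{83}{105}\right) = 3 \left(- \frac{83}{105}\right) = - \frac{83}{35}$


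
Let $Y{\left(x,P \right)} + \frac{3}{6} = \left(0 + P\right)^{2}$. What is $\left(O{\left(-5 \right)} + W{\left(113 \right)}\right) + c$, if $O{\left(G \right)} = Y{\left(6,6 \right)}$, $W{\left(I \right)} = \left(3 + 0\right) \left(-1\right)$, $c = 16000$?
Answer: $\frac{32065}{2} \approx 16033.0$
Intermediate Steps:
$Y{\left(x,P \right)} = - \frac{1}{2} + P^{2}$ ($Y{\left(x,P \right)} = - \frac{1}{2} + \left(0 + P\right)^{2} = - \frac{1}{2} + P^{2}$)
$W{\left(I \right)} = -3$ ($W{\left(I \right)} = 3 \left(-1\right) = -3$)
$O{\left(G \right)} = \frac{71}{2}$ ($O{\left(G \right)} = - \frac{1}{2} + 6^{2} = - \frac{1}{2} + 36 = \frac{71}{2}$)
$\left(O{\left(-5 \right)} + W{\left(113 \right)}\right) + c = \left(\frac{71}{2} - 3\right) + 16000 = \frac{65}{2} + 16000 = \frac{32065}{2}$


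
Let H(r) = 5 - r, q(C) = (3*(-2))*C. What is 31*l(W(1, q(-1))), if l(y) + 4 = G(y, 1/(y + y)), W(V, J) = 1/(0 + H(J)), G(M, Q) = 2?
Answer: -62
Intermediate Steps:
q(C) = -6*C
W(V, J) = 1/(5 - J) (W(V, J) = 1/(0 + (5 - J)) = 1/(5 - J))
l(y) = -2 (l(y) = -4 + 2 = -2)
31*l(W(1, q(-1))) = 31*(-2) = -62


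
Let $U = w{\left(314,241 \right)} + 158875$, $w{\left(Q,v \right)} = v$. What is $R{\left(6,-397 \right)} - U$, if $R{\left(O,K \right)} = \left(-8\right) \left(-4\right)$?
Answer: $-159084$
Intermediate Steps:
$R{\left(O,K \right)} = 32$
$U = 159116$ ($U = 241 + 158875 = 159116$)
$R{\left(6,-397 \right)} - U = 32 - 159116 = -159084$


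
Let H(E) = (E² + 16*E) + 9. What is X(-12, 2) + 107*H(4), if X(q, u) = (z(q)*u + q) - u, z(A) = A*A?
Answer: 9797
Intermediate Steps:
z(A) = A²
X(q, u) = q - u + u*q² (X(q, u) = (q²*u + q) - u = (u*q² + q) - u = (q + u*q²) - u = q - u + u*q²)
H(E) = 9 + E² + 16*E
X(-12, 2) + 107*H(4) = (-12 - 1*2 + 2*(-12)²) + 107*(9 + 4² + 16*4) = (-12 - 2 + 2*144) + 107*(9 + 16 + 64) = (-12 - 2 + 288) + 107*89 = 274 + 9523 = 9797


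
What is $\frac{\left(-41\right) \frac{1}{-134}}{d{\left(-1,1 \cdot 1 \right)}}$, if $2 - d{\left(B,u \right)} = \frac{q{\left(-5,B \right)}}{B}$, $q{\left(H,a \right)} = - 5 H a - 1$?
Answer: $- \frac{41}{3216} \approx -0.012749$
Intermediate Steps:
$q{\left(H,a \right)} = -1 - 5 H a$ ($q{\left(H,a \right)} = - 5 H a - 1 = -1 - 5 H a$)
$d{\left(B,u \right)} = 2 - \frac{-1 + 25 B}{B}$ ($d{\left(B,u \right)} = 2 - \frac{-1 - - 25 B}{B} = 2 - \frac{-1 + 25 B}{B}$)
$\frac{\left(-41\right) \frac{1}{-134}}{d{\left(-1,1 \cdot 1 \right)}} = \frac{\left(-41\right) \frac{1}{-134}}{-23 + \frac{1}{-1}} = \frac{\left(-41\right) \left(- \frac{1}{134}\right)}{-23 - 1} = \frac{41}{134 \left(-24\right)} = \frac{41}{134} \left(- \frac{1}{24}\right) = - \frac{41}{3216}$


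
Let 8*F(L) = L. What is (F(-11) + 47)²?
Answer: 133225/64 ≈ 2081.6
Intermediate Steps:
F(L) = L/8
(F(-11) + 47)² = ((⅛)*(-11) + 47)² = (-11/8 + 47)² = (365/8)² = 133225/64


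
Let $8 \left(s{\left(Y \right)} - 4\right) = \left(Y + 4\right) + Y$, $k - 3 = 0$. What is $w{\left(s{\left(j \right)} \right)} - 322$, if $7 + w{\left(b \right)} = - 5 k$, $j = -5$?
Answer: $-344$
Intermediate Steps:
$k = 3$ ($k = 3 + 0 = 3$)
$s{\left(Y \right)} = \frac{9}{2} + \frac{Y}{4}$ ($s{\left(Y \right)} = 4 + \frac{\left(Y + 4\right) + Y}{8} = 4 + \frac{\left(4 + Y\right) + Y}{8} = 4 + \frac{4 + 2 Y}{8} = 4 + \left(\frac{1}{2} + \frac{Y}{4}\right) = \frac{9}{2} + \frac{Y}{4}$)
$w{\left(b \right)} = -22$ ($w{\left(b \right)} = -7 - 15 = -22$)
$w{\left(s{\left(j \right)} \right)} - 322 = -22 - 322 = -344$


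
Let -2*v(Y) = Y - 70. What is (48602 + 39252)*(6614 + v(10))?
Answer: 583701976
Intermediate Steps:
v(Y) = 35 - Y/2 (v(Y) = -(Y - 70)/2 = -(-70 + Y)/2 = 35 - Y/2)
(48602 + 39252)*(6614 + v(10)) = (48602 + 39252)*(6614 + (35 - ½*10)) = 87854*(6614 + (35 - 5)) = 87854*(6614 + 30) = 87854*6644 = 583701976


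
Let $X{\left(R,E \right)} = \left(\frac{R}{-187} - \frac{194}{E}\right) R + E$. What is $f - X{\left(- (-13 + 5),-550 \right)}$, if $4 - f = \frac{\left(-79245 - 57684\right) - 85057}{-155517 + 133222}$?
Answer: $\frac{11289341412}{20845825} \approx 541.56$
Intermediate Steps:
$X{\left(R,E \right)} = E + R \left(- \frac{194}{E} - \frac{R}{187}\right)$ ($X{\left(R,E \right)} = \left(R \left(- \frac{1}{187}\right) - \frac{194}{E}\right) R + E = \left(- \frac{R}{187} - \frac{194}{E}\right) R + E = \left(- \frac{194}{E} - \frac{R}{187}\right) R + E = R \left(- \frac{194}{E} - \frac{R}{187}\right) + E = E + R \left(- \frac{194}{E} - \frac{R}{187}\right)$)
$f = - \frac{132806}{22295}$ ($f = 4 - \frac{\left(-79245 - 57684\right) - 85057}{-155517 + 133222} = 4 - \frac{-136929 - 85057}{-22295} = 4 - \left(-221986\right) \left(- \frac{1}{22295}\right) = 4 - \frac{221986}{22295} = - \frac{132806}{22295} \approx -5.9568$)
$f - X{\left(- (-13 + 5),-550 \right)} = - \frac{132806}{22295} - \left(-550 - \frac{\left(- (-13 + 5)\right)^{2}}{187} - \frac{194 \left(- (-13 + 5)\right)}{-550}\right) = - \frac{132806}{22295} - \left(-550 - \frac{\left(\left(-1\right) \left(-8\right)\right)^{2}}{187} - 194 \left(\left(-1\right) \left(-8\right)\right) \left(- \frac{1}{550}\right)\right) = - \frac{132806}{22295} - \left(-550 - \frac{8^{2}}{187} - 1552 \left(- \frac{1}{550}\right)\right) = - \frac{132806}{22295} - \left(-550 - \frac{64}{187} + \frac{776}{275}\right) = - \frac{132806}{22295} - - \frac{2559658}{4675} = - \frac{132806}{22295} + \frac{2559658}{4675} = \frac{11289341412}{20845825}$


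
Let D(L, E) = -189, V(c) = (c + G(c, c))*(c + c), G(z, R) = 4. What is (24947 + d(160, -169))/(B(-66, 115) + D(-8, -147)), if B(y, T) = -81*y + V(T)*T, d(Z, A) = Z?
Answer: 25107/3152707 ≈ 0.0079636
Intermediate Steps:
V(c) = 2*c*(4 + c) (V(c) = (c + 4)*(c + c) = (4 + c)*(2*c) = 2*c*(4 + c))
B(y, T) = -81*y + 2*T**2*(4 + T) (B(y, T) = -81*y + (2*T*(4 + T))*T = -81*y + 2*T**2*(4 + T))
(24947 + d(160, -169))/(B(-66, 115) + D(-8, -147)) = (24947 + 160)/((-81*(-66) + 2*115**2*(4 + 115)) - 189) = 25107/((5346 + 2*13225*119) - 189) = 25107/((5346 + 3147550) - 189) = 25107/(3152896 - 189) = 25107/3152707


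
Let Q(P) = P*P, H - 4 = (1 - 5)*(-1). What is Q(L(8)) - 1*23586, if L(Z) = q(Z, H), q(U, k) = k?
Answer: -23522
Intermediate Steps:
H = 8 (H = 4 + (1 - 5)*(-1) = 4 - 4*(-1) = 4 + 4 = 8)
L(Z) = 8
Q(P) = P**2
Q(L(8)) - 1*23586 = 8**2 - 1*23586 = 64 - 23586 = -23522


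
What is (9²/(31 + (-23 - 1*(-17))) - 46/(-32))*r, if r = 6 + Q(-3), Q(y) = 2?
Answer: 1871/50 ≈ 37.420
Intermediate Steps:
r = 8 (r = 6 + 2 = 8)
(9²/(31 + (-23 - 1*(-17))) - 46/(-32))*r = (9²/(31 + (-23 - 1*(-17))) - 46/(-32))*8 = (81/(31 + (-23 + 17)) - 46*(-1/32))*8 = (81/(31 - 6) + 23/16)*8 = (81/25 + 23/16)*8 = (1871/400)*8 = 1871/50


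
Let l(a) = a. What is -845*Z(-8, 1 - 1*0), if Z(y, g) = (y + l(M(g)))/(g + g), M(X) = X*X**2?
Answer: 5915/2 ≈ 2957.5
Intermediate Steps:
M(X) = X**3
Z(y, g) = (y + g**3)/(2*g) (Z(y, g) = (y + g**3)/(g + g) = (y + g**3)/((2*g)) = (y + g**3)*(1/(2*g)) = (y + g**3)/(2*g))
-845*Z(-8, 1 - 1*0) = -845*(-8 + (1 - 1*0)**3)/(2*(1 - 1*0)) = -845*(-8 + (1 + 0)**3)/(2*(1 + 0)) = -845*(-8 + 1**3)/(2*1) = -845*(-8 + 1)/2 = -845*(-7)/2 = -845*(-7/2) = 5915/2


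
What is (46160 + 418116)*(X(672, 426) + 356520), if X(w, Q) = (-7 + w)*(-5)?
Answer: 163979961820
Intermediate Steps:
X(w, Q) = 35 - 5*w
(46160 + 418116)*(X(672, 426) + 356520) = (46160 + 418116)*((35 - 5*672) + 356520) = 464276*((35 - 3360) + 356520) = 464276*(-3325 + 356520) = 464276*353195 = 163979961820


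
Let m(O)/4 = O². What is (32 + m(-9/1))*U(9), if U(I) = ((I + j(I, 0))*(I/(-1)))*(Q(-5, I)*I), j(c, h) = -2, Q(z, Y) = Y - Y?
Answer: 0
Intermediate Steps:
Q(z, Y) = 0
m(O) = 4*O²
U(I) = 0 (U(I) = ((I - 2)*(I/(-1)))*(0*I) = ((-2 + I)*(I*(-1)))*0 = ((-2 + I)*(-I))*0 = -I*(-2 + I)*0 = 0)
(32 + m(-9/1))*U(9) = (32 + 4*(-9/1)²)*0 = (32 + 4*(-9*1)²)*0 = (32 + 4*(-9)²)*0 = (32 + 4*81)*0 = (32 + 324)*0 = 356*0 = 0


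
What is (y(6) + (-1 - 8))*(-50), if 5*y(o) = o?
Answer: 390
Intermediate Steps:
y(o) = o/5
(y(6) + (-1 - 8))*(-50) = ((⅕)*6 + (-1 - 8))*(-50) = (6/5 - 9)*(-50) = -39/5*(-50) = 390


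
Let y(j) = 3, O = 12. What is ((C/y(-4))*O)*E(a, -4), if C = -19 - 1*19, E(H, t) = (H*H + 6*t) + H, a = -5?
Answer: 608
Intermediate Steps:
E(H, t) = H + H**2 + 6*t (E(H, t) = (H**2 + 6*t) + H = H + H**2 + 6*t)
C = -38 (C = -19 - 19 = -38)
((C/y(-4))*O)*E(a, -4) = (-38/3*12)*(-5 + (-5)**2 + 6*(-4)) = (-38*1/3*12)*(-5 + 25 - 24) = -38/3*12*(-4) = -152*(-4) = 608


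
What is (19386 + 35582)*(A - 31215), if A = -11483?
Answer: -2347023664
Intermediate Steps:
(19386 + 35582)*(A - 31215) = (19386 + 35582)*(-11483 - 31215) = 54968*(-42698) = -2347023664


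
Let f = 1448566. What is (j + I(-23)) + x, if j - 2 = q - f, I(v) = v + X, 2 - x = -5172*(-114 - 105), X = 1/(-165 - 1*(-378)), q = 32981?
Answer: -542781935/213 ≈ -2.5483e+6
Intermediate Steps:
X = 1/213 (X = 1/(-165 + 378) = 1/213 ≈ 0.0046948)
x = -1132666 (x = 2 - (-5172)*(-114 - 105) = 2 - (-5172)*(-219) = 2 - 1*1132668 = 2 - 1132668 = -1132666)
I(v) = 1/213 + v (I(v) = v + 1/213 = 1/213 + v)
j = -1415583 (j = 2 + (32981 - 1*1448566) = 2 + (32981 - 1448566) = 2 - 1415585 = -1415583)
(j + I(-23)) + x = (-1415583 + (1/213 - 23)) - 1132666 = (-1415583 - 4898/213) - 1132666 = -301524077/213 - 1132666 = -542781935/213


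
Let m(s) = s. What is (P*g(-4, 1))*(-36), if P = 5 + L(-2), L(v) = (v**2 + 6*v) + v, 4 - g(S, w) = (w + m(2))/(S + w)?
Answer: 900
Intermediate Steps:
g(S, w) = 4 - (2 + w)/(S + w) (g(S, w) = 4 - (w + 2)/(S + w) = 4 - (2 + w)/(S + w))
L(v) = v**2 + 7*v
P = -5 (P = 5 - 2*(7 - 2) = 5 - 2*5 = 5 - 10 = -5)
(P*g(-4, 1))*(-36) = -5*(-2 + 3*1 + 4*(-4))/(-4 + 1)*(-36) = -5*(-2 + 3 - 16)/(-3)*(-36) = -(-5)*(-15)/3*(-36) = -5*5*(-36) = -25*(-36) = 900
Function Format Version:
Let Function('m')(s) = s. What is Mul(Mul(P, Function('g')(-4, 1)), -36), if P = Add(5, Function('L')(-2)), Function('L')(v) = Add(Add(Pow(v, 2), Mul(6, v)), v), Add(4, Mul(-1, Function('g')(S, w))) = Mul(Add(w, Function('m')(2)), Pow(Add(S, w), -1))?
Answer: 900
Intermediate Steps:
Function('g')(S, w) = Add(4, Mul(-1, Pow(Add(S, w), -1), Add(2, w))) (Function('g')(S, w) = Add(4, Mul(-1, Mul(Add(w, 2), Pow(Add(S, w), -1)))) = Add(4, Mul(-1, Mul(Add(2, w), Pow(Add(S, w), -1)))) = Add(4, Mul(-1, Mul(Pow(Add(S, w), -1), Add(2, w)))) = Add(4, Mul(-1, Pow(Add(S, w), -1), Add(2, w))))
Function('L')(v) = Add(Pow(v, 2), Mul(7, v))
P = -5 (P = Add(5, Mul(-2, Add(7, -2))) = Add(5, Mul(-2, 5)) = Add(5, -10) = -5)
Mul(Mul(P, Function('g')(-4, 1)), -36) = Mul(Mul(-5, Mul(Pow(Add(-4, 1), -1), Add(-2, Mul(3, 1), Mul(4, -4)))), -36) = Mul(Mul(-5, Mul(Pow(-3, -1), Add(-2, 3, -16))), -36) = Mul(Mul(-5, Mul(Rational(-1, 3), -15)), -36) = Mul(Mul(-5, 5), -36) = Mul(-25, -36) = 900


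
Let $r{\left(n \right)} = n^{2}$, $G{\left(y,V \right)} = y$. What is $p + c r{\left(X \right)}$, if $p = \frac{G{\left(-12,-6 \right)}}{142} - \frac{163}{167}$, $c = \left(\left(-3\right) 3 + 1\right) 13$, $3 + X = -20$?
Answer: $- \frac{652337287}{11857} \approx -55017.0$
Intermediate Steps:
$X = -23$ ($X = -3 - 20 = -23$)
$c = -104$ ($c = \left(-9 + 1\right) 13 = \left(-8\right) 13 = -104$)
$p = - \frac{12575}{11857}$ ($p = - \frac{12}{142} - \frac{163}{167} = \left(-12\right) \frac{1}{142} - \frac{163}{167} = - \frac{6}{71} - \frac{163}{167} = - \frac{12575}{11857} \approx -1.0606$)
$p + c r{\left(X \right)} = - \frac{12575}{11857} - 104 \left(-23\right)^{2} = - \frac{12575}{11857} - 55016 = - \frac{652337287}{11857}$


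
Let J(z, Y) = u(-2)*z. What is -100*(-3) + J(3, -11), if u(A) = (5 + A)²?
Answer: 327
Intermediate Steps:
J(z, Y) = 9*z (J(z, Y) = (5 - 2)²*z = 3²*z = 9*z)
-100*(-3) + J(3, -11) = -100*(-3) + 9*3 = 300 + 27 = 327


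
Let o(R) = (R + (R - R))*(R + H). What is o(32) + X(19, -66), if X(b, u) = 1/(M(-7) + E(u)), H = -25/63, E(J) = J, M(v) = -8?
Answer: 4714625/4662 ≈ 1011.3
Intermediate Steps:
H = -25/63 (H = -25*1/63 = -25/63 ≈ -0.39683)
X(b, u) = 1/(-8 + u)
o(R) = R*(-25/63 + R) (o(R) = (R + (R - R))*(R - 25/63) = (R + 0)*(-25/63 + R) = R*(-25/63 + R))
o(32) + X(19, -66) = (1/63)*32*(-25 + 63*32) + 1/(-8 - 66) = (1/63)*32*(-25 + 2016) + 1/(-74) = (1/63)*32*1991 - 1/74 = 63712/63 - 1/74 = 4714625/4662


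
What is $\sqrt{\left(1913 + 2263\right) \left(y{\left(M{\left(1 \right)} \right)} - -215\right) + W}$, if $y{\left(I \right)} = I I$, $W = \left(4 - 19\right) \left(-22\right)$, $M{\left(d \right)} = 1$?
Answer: $\sqrt{902346} \approx 949.92$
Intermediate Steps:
$W = 330$ ($W = \left(-15\right) \left(-22\right) = 330$)
$y{\left(I \right)} = I^{2}$
$\sqrt{\left(1913 + 2263\right) \left(y{\left(M{\left(1 \right)} \right)} - -215\right) + W} = \sqrt{\left(1913 + 2263\right) \left(1^{2} - -215\right) + 330} = \sqrt{4176 \left(1 + 215\right) + 330} = \sqrt{4176 \cdot 216 + 330} = \sqrt{902016 + 330} = \sqrt{902346}$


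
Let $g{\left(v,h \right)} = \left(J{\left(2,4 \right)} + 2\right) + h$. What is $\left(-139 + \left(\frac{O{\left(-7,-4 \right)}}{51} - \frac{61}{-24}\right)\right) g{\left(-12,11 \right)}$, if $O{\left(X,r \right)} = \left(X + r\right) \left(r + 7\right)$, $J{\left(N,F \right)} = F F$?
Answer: $- \frac{1622231}{408} \approx -3976.1$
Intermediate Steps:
$J{\left(N,F \right)} = F^{2}$
$O{\left(X,r \right)} = \left(7 + r\right) \left(X + r\right)$ ($O{\left(X,r \right)} = \left(X + r\right) \left(7 + r\right) = \left(7 + r\right) \left(X + r\right)$)
$g{\left(v,h \right)} = 18 + h$ ($g{\left(v,h \right)} = \left(4^{2} + 2\right) + h = \left(16 + 2\right) + h = 18 + h$)
$\left(-139 + \left(\frac{O{\left(-7,-4 \right)}}{51} - \frac{61}{-24}\right)\right) g{\left(-12,11 \right)} = \left(-139 + \left(\frac{\left(-4\right)^{2} + 7 \left(-7\right) + 7 \left(-4\right) - -28}{51} - \frac{61}{-24}\right)\right) \left(18 + 11\right) = \left(-139 + \left(\left(16 - 49 - 28 + 28\right) \frac{1}{51} - - \frac{61}{24}\right)\right) 29 = \left(-139 + \left(\left(-33\right) \frac{1}{51} + \frac{61}{24}\right)\right) 29 = \left(-139 + \left(- \frac{11}{17} + \frac{61}{24}\right)\right) 29 = \left(-139 + \frac{773}{408}\right) 29 = \left(- \frac{55939}{408}\right) 29 = - \frac{1622231}{408}$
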